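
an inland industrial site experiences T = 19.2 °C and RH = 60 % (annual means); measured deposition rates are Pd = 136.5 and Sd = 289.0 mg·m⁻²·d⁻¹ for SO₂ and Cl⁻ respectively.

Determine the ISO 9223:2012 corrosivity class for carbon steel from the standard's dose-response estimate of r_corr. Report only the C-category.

C5

carbon steel: temperature factor f = -0.054·(9.2) = -0.4968
  sulphur-dioxide contribution → 46.09 μm/a
  chloride contribution → 53.43 μm/a
  ⇒ r_corr(carbon steel) = 99.52 μm/a
Category bounds: 80…200 μm/a bracket r_corr ⇒ C5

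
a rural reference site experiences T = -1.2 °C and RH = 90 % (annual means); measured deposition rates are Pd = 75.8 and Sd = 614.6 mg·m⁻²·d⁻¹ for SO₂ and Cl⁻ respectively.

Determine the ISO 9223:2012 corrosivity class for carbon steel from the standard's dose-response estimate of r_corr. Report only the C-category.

C5

carbon steel: T≤10 °C ⇒ hinge +0.150·(-1.2−10) = -1.6800
  SO₂ term: 1.77·75.8^0.52·exp(0.02·90-1.6800) = 18.95
  Sd branch = 0.102·Sd^0.62·e^(0.033·RH+0.04·T) = 101.5 μm/a
  r_corr = 18.95 + 101.5 = 120.5 μm/a
120 μm/a falls in (80, 200] for carbon steel → category C5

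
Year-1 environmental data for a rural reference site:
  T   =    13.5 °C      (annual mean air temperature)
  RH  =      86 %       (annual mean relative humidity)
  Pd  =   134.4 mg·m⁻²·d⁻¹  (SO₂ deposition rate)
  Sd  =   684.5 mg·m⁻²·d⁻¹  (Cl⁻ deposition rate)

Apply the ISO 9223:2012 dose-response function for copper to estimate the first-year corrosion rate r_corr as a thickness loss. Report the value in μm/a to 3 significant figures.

r_corr = 4.85 μm/a

copper: temperature factor f = -0.080·(3.5) = -0.2800
  SO₂ term: 0.0053·134.4^0.26·exp(0.059·86-0.2800) = 2.289
  Sd branch = 0.01025·Sd^0.27·e^(0.036·RH+0.049·T) = 2.559 μm/a
  sum: 2.289 + 2.559 → r_corr = 4.849 μm/a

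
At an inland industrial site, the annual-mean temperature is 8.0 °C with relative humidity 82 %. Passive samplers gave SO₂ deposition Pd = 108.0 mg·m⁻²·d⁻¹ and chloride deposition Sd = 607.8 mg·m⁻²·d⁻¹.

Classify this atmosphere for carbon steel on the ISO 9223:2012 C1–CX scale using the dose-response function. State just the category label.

C5

carbon steel: T≤10 °C ⇒ hinge +0.150·(8.0−10) = -0.3000
  SO₂ term: 1.77·108.0^0.52·exp(0.02·82-0.3000) = 77.15
  Cl⁻ term: 0.102·607.8^0.62·exp(0.033·82+0.04·8.0) = 111.9
  sum: 77.15 + 111.9 → r_corr = 189 μm/a
Category bounds: 80…200 μm/a bracket r_corr ⇒ C5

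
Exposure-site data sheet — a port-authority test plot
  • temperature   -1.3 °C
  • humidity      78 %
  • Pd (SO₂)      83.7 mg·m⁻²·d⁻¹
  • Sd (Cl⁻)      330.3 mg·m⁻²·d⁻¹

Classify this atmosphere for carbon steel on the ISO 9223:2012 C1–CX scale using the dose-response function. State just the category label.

C4

carbon steel: temperature factor f = +0.150·(-11.3) = -1.6950
  Pd branch = 1.77·Pd^0.52·e^(0.02·RH+f) = 15.46 μm/a
  Cl⁻ term: 0.102·330.3^0.62·exp(0.033·78+0.04·-1.3) = 46.3
  sum: 15.46 + 46.3 → r_corr = 61.76 μm/a
61.8 μm/a falls in (50, 80] for carbon steel → category C4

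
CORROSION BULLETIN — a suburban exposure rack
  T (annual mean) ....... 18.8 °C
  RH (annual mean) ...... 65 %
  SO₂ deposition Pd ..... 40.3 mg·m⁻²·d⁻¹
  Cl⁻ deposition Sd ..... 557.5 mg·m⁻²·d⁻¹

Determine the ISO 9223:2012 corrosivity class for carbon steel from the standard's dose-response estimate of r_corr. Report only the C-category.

C5

carbon steel: T>10 °C ⇒ hinge -0.054·(18.8−10) = -0.4752
  sulphur-dioxide contribution → 27.6 μm/a
  chloride contribution → 93.2 μm/a
  total first-year rate 120.8 μm/a
121 μm/a falls in (80, 200] for carbon steel → category C5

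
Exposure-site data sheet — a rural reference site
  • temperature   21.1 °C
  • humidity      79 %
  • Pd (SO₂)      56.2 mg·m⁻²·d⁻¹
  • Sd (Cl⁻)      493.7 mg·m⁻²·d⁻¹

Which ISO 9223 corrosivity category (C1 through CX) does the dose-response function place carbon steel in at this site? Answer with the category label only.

C5

carbon steel: T>10 °C ⇒ hinge -0.054·(21.1−10) = -0.5994
  sulphur-dioxide contribution → 38.34 μm/a
  chloride contribution → 150.4 μm/a
  ⇒ r_corr(carbon steel) = 188.8 μm/a
ISO 9223 Table 2 (carbon steel): 80 < 189 ≤ 200 μm/a ⇒ C5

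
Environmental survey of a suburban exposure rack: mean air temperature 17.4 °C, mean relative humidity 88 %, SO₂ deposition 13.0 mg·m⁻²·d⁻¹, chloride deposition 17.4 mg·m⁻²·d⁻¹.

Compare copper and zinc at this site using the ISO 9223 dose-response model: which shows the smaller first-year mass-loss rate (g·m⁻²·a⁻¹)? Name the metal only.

copper: T>10 °C ⇒ hinge -0.080·(17.4−10) = -0.5920
  sulphur-dioxide contribution → 1.027 μm/a
  chloride contribution → 1.235 μm/a
  ⇒ r_corr(copper) = 2.263 μm/a
  mass loss = 2.263 μm/a × 8.96 g/cm³ = 20.27 g·m⁻²·a⁻¹
zinc: T>10 °C ⇒ hinge -0.071·(17.4−10) = -0.5254
  sulphur-dioxide contribution → 1.351 μm/a
  chloride contribution → 0.7911 μm/a
  total first-year rate 2.142 μm/a
  mass loss = 2.142 μm/a × 7.14 g/cm³ = 15.29 g·m⁻²·a⁻¹
Ordering by g·m⁻²·a⁻¹: copper (20.3) > zinc (15.3)

zinc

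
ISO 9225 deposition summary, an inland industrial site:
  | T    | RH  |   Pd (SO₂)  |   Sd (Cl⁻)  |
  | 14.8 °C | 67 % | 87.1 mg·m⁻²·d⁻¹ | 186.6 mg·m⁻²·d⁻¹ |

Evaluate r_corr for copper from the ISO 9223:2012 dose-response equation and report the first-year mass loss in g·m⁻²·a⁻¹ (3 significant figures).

r_corr = 14.1 g·m⁻²·a⁻¹

copper: f(T) = -0.080·(T−10) [T>10 °C] = -0.3840
  sulphur-dioxide contribution → 0.6007 μm/a
  chloride contribution → 0.969 μm/a
  ⇒ r_corr(copper) = 1.57 μm/a
Convert to mass loss: 1.57 μm/a × 8.96 g/cm³ = 14.07 g·m⁻²·a⁻¹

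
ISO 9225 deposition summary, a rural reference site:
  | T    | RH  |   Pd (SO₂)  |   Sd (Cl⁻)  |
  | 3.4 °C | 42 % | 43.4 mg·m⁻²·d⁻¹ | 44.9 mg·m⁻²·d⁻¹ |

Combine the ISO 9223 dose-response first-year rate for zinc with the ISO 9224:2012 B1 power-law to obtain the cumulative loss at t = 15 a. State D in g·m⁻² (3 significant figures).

zinc: T≤10 °C ⇒ hinge +0.038·(3.4−10) = -0.2508
  Pd branch = 0.0129·Pd^0.44·e^(0.046·RH+f) = 0.3641 μm/a
  Cl⁻ term: 0.0175·44.9^0.57·exp(0.008·42+0.085·3.4) = 0.2859
  sum: 0.3641 + 0.2859 → r_corr = 0.65 μm/a
ISO 9224: D(t) = r_corr · t^b with b = 0.813 (zinc, B1)
  D(15) = 0.65 × 15^0.813 = 0.65 × 9.04 = 5.876 μm
  Mass loss = 5.876 μm × 7.14 g/cm³ = 41.96 g·m⁻²

D(15) = 42.0 g·m⁻²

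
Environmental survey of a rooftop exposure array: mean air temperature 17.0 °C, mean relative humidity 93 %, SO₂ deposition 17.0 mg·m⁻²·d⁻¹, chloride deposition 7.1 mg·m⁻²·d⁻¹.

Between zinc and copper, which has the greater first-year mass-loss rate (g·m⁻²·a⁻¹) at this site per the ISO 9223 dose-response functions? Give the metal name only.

copper

zinc: T>10 °C ⇒ hinge -0.071·(17.0−10) = -0.4970
  SO₂ term: 0.0129·17.0^0.44·exp(0.046·93-0.4970) = 1.968
  Cl⁻ term: 0.0175·7.1^0.57·exp(0.008·93+0.085·17.0) = 0.4774
  r_corr = 1.968 + 0.4774 = 2.446 μm/a
  mass loss = 2.446 μm/a × 7.14 g/cm³ = 17.46 g·m⁻²·a⁻¹
copper: temperature factor f = -0.080·(7.0) = -0.5600
  Pd branch = 0.0053·Pd^0.26·e^(0.059·RH+f) = 1.527 μm/a
  Sd branch = 0.01025·Sd^0.27·e^(0.036·RH+0.049·T) = 1.139 μm/a
  r_corr = 1.527 + 1.139 = 2.666 μm/a
  mass loss = 2.666 μm/a × 8.96 g/cm³ = 23.89 g·m⁻²·a⁻¹
Ordering by g·m⁻²·a⁻¹: copper (23.9) > zinc (17.5)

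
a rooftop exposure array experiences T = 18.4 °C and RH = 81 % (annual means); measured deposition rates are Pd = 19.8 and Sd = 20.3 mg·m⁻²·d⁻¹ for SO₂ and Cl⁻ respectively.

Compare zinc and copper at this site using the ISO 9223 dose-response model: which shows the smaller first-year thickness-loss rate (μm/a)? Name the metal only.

copper

zinc: temperature factor f = -0.071·(8.4) = -0.5964
  sulphur-dioxide contribution → 1.097 μm/a
  chloride contribution → 0.8891 μm/a
  ⇒ r_corr(zinc) = 1.986 μm/a
copper: T>10 °C ⇒ hinge -0.080·(18.4−10) = -0.6720
  sulphur-dioxide contribution → 0.6999 μm/a
  chloride contribution → 1.051 μm/a
  total first-year rate 1.751 μm/a
Ordering by μm/a: zinc (1.99) > copper (1.75)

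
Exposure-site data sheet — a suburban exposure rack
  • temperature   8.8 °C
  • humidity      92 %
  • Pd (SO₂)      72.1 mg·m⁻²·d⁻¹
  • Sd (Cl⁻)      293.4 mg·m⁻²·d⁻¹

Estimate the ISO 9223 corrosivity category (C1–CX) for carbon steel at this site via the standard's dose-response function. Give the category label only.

carbon steel: T≤10 °C ⇒ hinge +0.150·(8.8−10) = -0.1800
  Pd branch = 1.77·Pd^0.52·e^(0.02·RH+f) = 86.11 μm/a
  Cl⁻ term: 0.102·293.4^0.62·exp(0.033·92+0.04·8.8) = 102.3
  r_corr = 86.11 + 102.3 = 188.4 μm/a
188 μm/a falls in (80, 200] for carbon steel → category C5

C5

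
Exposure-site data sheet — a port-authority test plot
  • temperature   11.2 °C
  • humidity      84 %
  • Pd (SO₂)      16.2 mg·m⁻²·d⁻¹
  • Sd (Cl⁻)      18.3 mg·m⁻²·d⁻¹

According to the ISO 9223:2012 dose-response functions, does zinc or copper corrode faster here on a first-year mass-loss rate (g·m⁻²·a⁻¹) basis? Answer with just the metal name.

copper

zinc: T>10 °C ⇒ hinge -0.071·(11.2−10) = -0.0852
  Pd branch = 0.0129·Pd^0.44·e^(0.046·RH+f) = 1.923 μm/a
  Cl⁻ term: 0.0175·18.3^0.57·exp(0.008·84+0.085·11.2) = 0.4655
  sum: 1.923 + 0.4655 → r_corr = 2.388 μm/a
  mass loss = 2.388 μm/a × 7.14 g/cm³ = 17.05 g·m⁻²·a⁻¹
copper: temperature factor f = -0.080·(1.2) = -0.0960
  Pd branch = 0.0053·Pd^0.26·e^(0.059·RH+f) = 1.411 μm/a
  Cl⁻ term: 0.01025·18.3^0.27·exp(0.036·84+0.049·11.2) = 0.8003
  sum: 1.411 + 0.8003 → r_corr = 2.211 μm/a
  mass loss = 2.211 μm/a × 8.96 g/cm³ = 19.81 g·m⁻²·a⁻¹
Ordering by g·m⁻²·a⁻¹: copper (19.8) > zinc (17.1)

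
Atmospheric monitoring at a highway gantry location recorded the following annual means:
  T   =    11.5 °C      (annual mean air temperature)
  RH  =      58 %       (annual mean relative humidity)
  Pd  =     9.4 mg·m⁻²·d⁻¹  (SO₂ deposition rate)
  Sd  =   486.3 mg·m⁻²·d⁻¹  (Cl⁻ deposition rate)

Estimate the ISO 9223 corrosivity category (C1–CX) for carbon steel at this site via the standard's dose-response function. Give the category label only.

carbon steel: temperature factor f = -0.054·(1.5) = -0.0810
  SO₂ term: 1.77·9.4^0.52·exp(0.02·58-0.0810) = 16.7
  Sd branch = 0.102·Sd^0.62·e^(0.033·RH+0.04·T) = 50.76 μm/a
  sum: 16.7 + 50.76 → r_corr = 67.45 μm/a
Category bounds: 50…80 μm/a bracket r_corr ⇒ C4

C4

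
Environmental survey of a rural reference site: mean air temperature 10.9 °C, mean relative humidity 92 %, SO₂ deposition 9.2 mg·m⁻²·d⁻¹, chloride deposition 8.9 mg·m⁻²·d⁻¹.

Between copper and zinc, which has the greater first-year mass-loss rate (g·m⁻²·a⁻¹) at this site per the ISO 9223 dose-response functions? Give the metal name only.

copper: temperature factor f = -0.080·(0.9) = -0.0720
  SO₂ term: 0.0053·9.2^0.26·exp(0.059·92-0.0720) = 2
  Cl⁻ term: 0.01025·8.9^0.27·exp(0.036·92+0.049·10.9) = 0.8658
  sum: 2 + 0.8658 → r_corr = 2.865 μm/a
  mass loss = 2.865 μm/a × 8.96 g/cm³ = 25.67 g·m⁻²·a⁻¹
zinc: f(T) = -0.071·(T−10) [T>10 °C] = -0.0639
  SO₂ term: 0.0129·9.2^0.44·exp(0.046·92-0.0639) = 2.212
  Sd branch = 0.0175·Sd^0.57·e^(0.008·RH+0.085·T) = 0.3208 μm/a
  r_corr = 2.212 + 0.3208 = 2.533 μm/a
  mass loss = 2.533 μm/a × 7.14 g/cm³ = 18.09 g·m⁻²·a⁻¹
Ordering by g·m⁻²·a⁻¹: copper (25.7) > zinc (18.1)

copper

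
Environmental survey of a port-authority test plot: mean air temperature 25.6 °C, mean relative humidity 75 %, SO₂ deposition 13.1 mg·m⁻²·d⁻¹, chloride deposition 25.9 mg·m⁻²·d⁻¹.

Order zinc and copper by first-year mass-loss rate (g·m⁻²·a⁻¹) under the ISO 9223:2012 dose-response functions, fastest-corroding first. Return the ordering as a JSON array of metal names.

zinc: f(T) = -0.071·(T−10) [T>10 °C] = -1.1076
  Pd branch = 0.0129·Pd^0.44·e^(0.046·RH+f) = 0.4164 μm/a
  Cl⁻ term: 0.0175·25.9^0.57·exp(0.008·75+0.085·25.6) = 1.796
  sum: 0.4164 + 1.796 → r_corr = 2.212 μm/a
  mass loss = 2.212 μm/a × 7.14 g/cm³ = 15.79 g·m⁻²·a⁻¹
copper: T>10 °C ⇒ hinge -0.080·(25.6−10) = -1.2480
  SO₂ term: 0.0053·13.1^0.26·exp(0.059·75-1.2480) = 0.248
  Cl⁻ term: 0.01025·25.9^0.27·exp(0.036·75+0.049·25.6) = 1.287
  r_corr = 0.248 + 1.287 = 1.535 μm/a
  mass loss = 1.535 μm/a × 8.96 g/cm³ = 13.76 g·m⁻²·a⁻¹
Ordering by g·m⁻²·a⁻¹: zinc (15.8) > copper (13.8)

["zinc", "copper"]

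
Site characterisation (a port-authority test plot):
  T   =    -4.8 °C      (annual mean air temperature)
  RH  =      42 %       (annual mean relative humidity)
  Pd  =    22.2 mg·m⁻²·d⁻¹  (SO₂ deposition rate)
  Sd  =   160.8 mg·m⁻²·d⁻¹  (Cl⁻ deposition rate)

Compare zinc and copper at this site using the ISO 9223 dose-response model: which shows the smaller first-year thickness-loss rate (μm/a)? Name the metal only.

zinc: temperature factor f = +0.038·(-14.8) = -0.5624
  sulphur-dioxide contribution → 0.1985 μm/a
  chloride contribution → 0.2947 μm/a
  ⇒ r_corr(zinc) = 0.4932 μm/a
copper: f(T) = +0.126·(T−10) [T≤10 °C] = -1.8648
  sulphur-dioxide contribution → 0.02191 μm/a
  chloride contribution → 0.1449 μm/a
  ⇒ r_corr(copper) = 0.1668 μm/a
Ordering by μm/a: zinc (0.493) > copper (0.167)

copper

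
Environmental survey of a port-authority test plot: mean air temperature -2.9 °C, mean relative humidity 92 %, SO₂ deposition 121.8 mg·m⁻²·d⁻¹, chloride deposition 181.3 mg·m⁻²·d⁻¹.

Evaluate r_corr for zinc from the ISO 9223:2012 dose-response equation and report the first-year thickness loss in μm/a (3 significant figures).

zinc: temperature factor f = +0.038·(-12.9) = -0.4902
  sulphur-dioxide contribution → 4.501 μm/a
  chloride contribution → 0.5532 μm/a
  total first-year rate 5.054 μm/a

r_corr = 5.05 μm/a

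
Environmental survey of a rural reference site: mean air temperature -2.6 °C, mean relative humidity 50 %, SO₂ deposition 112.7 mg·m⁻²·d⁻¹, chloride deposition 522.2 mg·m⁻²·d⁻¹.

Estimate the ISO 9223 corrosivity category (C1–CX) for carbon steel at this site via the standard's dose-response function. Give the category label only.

C3

carbon steel: temperature factor f = +0.150·(-12.6) = -1.8900
  sulphur-dioxide contribution → 8.481 μm/a
  chloride contribution → 23.18 μm/a
  ⇒ r_corr(carbon steel) = 31.66 μm/a
31.7 μm/a falls in (25, 50] for carbon steel → category C3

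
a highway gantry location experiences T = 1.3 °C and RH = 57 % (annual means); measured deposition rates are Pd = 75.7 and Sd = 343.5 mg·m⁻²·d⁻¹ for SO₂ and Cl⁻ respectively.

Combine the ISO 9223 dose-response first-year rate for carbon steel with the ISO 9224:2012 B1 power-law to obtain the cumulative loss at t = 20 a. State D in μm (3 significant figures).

D(20) = 194 μm

carbon steel: T≤10 °C ⇒ hinge +0.150·(1.3−10) = -1.3050
  Pd branch = 1.77·Pd^0.52·e^(0.02·RH+f) = 14.24 μm/a
  Cl⁻ term: 0.102·343.5^0.62·exp(0.033·57+0.04·1.3) = 26.32
  sum: 14.24 + 26.32 → r_corr = 40.56 μm/a
ISO 9224: D(t) = r_corr · t^b with b = 0.523 (carbon steel, B1)
  D(20) = 40.56 × 20^0.523 = 40.56 × 4.791 = 194.3 μm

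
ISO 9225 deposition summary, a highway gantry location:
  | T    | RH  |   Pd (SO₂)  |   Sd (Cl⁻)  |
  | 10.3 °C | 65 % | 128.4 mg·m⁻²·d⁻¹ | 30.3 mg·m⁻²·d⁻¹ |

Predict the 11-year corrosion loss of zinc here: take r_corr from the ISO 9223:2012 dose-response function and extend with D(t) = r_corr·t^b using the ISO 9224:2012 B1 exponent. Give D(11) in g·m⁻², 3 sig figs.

D(11) = 131 g·m⁻²

zinc: T>10 °C ⇒ hinge -0.071·(10.3−10) = -0.0213
  Pd branch = 0.0129·Pd^0.44·e^(0.046·RH+f) = 2.126 μm/a
  Cl⁻ term: 0.0175·30.3^0.57·exp(0.008·65+0.085·10.3) = 0.4938
  sum: 2.126 + 0.4938 → r_corr = 2.62 μm/a
ISO 9224: D(t) = r_corr · t^b with b = 0.813 (zinc, B1)
  D(11) = 2.62 × 11^0.813 = 2.62 × 7.025 = 18.41 μm
  Mass loss = 18.41 μm × 7.14 g/cm³ = 131.4 g·m⁻²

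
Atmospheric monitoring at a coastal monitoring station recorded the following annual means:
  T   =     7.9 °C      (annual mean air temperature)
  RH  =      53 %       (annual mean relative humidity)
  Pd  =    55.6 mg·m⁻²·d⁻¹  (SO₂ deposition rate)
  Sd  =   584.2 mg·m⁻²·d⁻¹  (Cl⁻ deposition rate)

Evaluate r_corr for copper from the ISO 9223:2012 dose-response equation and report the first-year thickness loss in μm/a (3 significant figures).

r_corr = 0.832 μm/a

copper: f(T) = +0.126·(T−10) [T≤10 °C] = -0.2646
  sulphur-dioxide contribution → 0.2637 μm/a
  chloride contribution → 0.5681 μm/a
  total first-year rate 0.8318 μm/a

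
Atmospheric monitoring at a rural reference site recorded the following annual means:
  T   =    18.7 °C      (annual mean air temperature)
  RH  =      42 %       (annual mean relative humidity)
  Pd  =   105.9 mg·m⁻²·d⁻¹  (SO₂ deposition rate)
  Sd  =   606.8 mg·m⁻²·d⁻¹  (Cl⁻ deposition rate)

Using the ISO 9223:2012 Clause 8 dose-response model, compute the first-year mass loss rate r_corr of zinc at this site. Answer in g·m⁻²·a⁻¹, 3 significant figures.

zinc: temperature factor f = -0.071·(8.7) = -0.6177
  SO₂ term: 0.0129·105.9^0.44·exp(0.046·42-0.6177) = 0.3735
  Cl⁻ term: 0.0175·606.8^0.57·exp(0.008·42+0.085·18.7) = 4.63
  r_corr = 0.3735 + 4.63 = 5.004 μm/a
Convert to mass loss: 5.004 μm/a × 7.14 g/cm³ = 35.73 g·m⁻²·a⁻¹

r_corr = 35.7 g·m⁻²·a⁻¹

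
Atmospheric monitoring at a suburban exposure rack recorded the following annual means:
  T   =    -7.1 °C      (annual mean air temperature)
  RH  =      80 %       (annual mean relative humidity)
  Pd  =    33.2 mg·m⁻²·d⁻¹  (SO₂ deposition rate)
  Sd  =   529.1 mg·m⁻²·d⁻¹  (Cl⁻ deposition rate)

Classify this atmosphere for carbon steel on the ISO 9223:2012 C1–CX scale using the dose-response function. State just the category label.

C4

carbon steel: temperature factor f = +0.150·(-17.1) = -2.5650
  Pd branch = 1.77·Pd^0.52·e^(0.02·RH+f) = 4.167 μm/a
  Cl⁻ term: 0.102·529.1^0.62·exp(0.033·80+0.04·-7.1) = 52.53
  sum: 4.167 + 52.53 → r_corr = 56.7 μm/a
Category bounds: 50…80 μm/a bracket r_corr ⇒ C4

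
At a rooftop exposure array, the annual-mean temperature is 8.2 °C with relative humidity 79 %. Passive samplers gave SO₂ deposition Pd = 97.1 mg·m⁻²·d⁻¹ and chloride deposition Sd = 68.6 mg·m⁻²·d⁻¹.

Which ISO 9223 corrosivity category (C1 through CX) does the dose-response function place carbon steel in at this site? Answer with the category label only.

carbon steel: f(T) = +0.150·(T−10) [T≤10 °C] = -0.2700
  SO₂ term: 1.77·97.1^0.52·exp(0.02·79-0.2700) = 70.84
  Cl⁻ term: 0.102·68.6^0.62·exp(0.033·79+0.04·8.2) = 26.41
  r_corr = 70.84 + 26.41 = 97.25 μm/a
97.2 μm/a falls in (80, 200] for carbon steel → category C5

C5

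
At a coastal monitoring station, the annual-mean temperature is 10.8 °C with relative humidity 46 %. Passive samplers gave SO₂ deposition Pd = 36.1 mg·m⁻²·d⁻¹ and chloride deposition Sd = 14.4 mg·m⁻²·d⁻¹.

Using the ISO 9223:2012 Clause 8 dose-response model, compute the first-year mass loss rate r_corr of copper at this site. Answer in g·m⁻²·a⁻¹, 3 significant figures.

r_corr = 3.39 g·m⁻²·a⁻¹

copper: f(T) = -0.080·(T−10) [T>10 °C] = -0.0640
  Pd branch = 0.0053·Pd^0.26·e^(0.059·RH+f) = 0.1906 μm/a
  Sd branch = 0.01025·Sd^0.27·e^(0.036·RH+0.049·T) = 0.1873 μm/a
  sum: 0.1906 + 0.1873 → r_corr = 0.3779 μm/a
Convert to mass loss: 0.3779 μm/a × 8.96 g/cm³ = 3.386 g·m⁻²·a⁻¹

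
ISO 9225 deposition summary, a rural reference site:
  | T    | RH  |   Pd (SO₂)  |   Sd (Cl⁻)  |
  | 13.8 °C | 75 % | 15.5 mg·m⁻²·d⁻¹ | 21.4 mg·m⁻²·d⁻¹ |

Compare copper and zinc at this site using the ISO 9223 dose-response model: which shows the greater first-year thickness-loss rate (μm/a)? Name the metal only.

copper: T>10 °C ⇒ hinge -0.080·(13.8−10) = -0.3040
  Pd branch = 0.0053·Pd^0.26·e^(0.059·RH+f) = 0.666 μm/a
  Sd branch = 0.01025·Sd^0.27·e^(0.036·RH+0.049·T) = 0.6858 μm/a
  r_corr = 0.666 + 0.6858 = 1.352 μm/a
zinc: temperature factor f = -0.071·(3.8) = -0.2698
  Pd branch = 0.0129·Pd^0.44·e^(0.046·RH+f) = 1.036 μm/a
  Cl⁻ term: 0.0175·21.4^0.57·exp(0.008·75+0.085·13.8) = 0.5907
  r_corr = 1.036 + 0.5907 = 1.627 μm/a
Ordering by μm/a: zinc (1.63) > copper (1.35)

zinc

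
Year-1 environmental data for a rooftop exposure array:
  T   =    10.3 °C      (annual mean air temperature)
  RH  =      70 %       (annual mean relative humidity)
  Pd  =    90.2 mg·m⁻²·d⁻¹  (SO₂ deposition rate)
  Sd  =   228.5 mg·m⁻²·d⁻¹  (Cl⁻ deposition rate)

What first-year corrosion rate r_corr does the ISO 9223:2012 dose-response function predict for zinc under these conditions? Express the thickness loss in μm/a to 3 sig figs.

r_corr = 3.92 μm/a

zinc: temperature factor f = -0.071·(0.3) = -0.0213
  Pd branch = 0.0129·Pd^0.44·e^(0.046·RH+f) = 2.291 μm/a
  Sd branch = 0.0175·Sd^0.57·e^(0.008·RH+0.085·T) = 1.626 μm/a
  sum: 2.291 + 1.626 → r_corr = 3.917 μm/a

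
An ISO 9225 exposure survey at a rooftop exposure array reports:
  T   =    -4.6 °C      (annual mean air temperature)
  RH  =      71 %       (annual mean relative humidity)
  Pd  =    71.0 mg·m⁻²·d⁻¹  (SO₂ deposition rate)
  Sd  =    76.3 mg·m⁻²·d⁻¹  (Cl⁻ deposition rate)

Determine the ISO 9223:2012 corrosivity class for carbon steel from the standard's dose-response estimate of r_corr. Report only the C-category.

C2

carbon steel: T≤10 °C ⇒ hinge +0.150·(-4.6−10) = -2.1900
  Pd branch = 1.77·Pd^0.52·e^(0.02·RH+f) = 7.52 μm/a
  Cl⁻ term: 0.102·76.3^0.62·exp(0.033·71+0.04·-4.6) = 12.98
  r_corr = 7.52 + 12.98 = 20.5 μm/a
20.5 μm/a falls in (1.3, 25] for carbon steel → category C2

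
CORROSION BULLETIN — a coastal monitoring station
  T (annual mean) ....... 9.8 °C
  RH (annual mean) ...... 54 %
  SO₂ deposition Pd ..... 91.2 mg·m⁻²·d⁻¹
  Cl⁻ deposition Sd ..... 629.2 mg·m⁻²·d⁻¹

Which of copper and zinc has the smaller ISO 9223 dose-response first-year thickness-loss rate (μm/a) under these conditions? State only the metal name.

copper: f(T) = +0.126·(T−10) [T≤10 °C] = -0.0252
  Pd branch = 0.0053·Pd^0.26·e^(0.059·RH+f) = 0.4042 μm/a
  Sd branch = 0.01025·Sd^0.27·e^(0.036·RH+0.049·T) = 0.6595 μm/a
  sum: 0.4042 + 0.6595 → r_corr = 1.064 μm/a
zinc: f(T) = +0.038·(T−10) [T≤10 °C] = -0.0076
  SO₂ term: 0.0129·91.2^0.44·exp(0.046·54-0.0076) = 1.118
  Cl⁻ term: 0.0175·629.2^0.57·exp(0.008·54+0.085·9.8) = 2.442
  r_corr = 1.118 + 2.442 = 3.56 μm/a
Ordering by μm/a: zinc (3.56) > copper (1.06)

copper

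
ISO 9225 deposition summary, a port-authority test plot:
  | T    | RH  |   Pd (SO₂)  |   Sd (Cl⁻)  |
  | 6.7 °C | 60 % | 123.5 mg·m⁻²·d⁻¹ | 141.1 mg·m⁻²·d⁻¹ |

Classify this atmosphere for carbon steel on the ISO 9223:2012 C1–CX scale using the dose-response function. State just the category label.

carbon steel: temperature factor f = +0.150·(-3.3) = -0.4950
  Pd branch = 1.77·Pd^0.52·e^(0.02·RH+f) = 43.83 μm/a
  Cl⁻ term: 0.102·141.1^0.62·exp(0.033·60+0.04·6.7) = 20.78
  sum: 43.83 + 20.78 → r_corr = 64.61 μm/a
Category bounds: 50…80 μm/a bracket r_corr ⇒ C4

C4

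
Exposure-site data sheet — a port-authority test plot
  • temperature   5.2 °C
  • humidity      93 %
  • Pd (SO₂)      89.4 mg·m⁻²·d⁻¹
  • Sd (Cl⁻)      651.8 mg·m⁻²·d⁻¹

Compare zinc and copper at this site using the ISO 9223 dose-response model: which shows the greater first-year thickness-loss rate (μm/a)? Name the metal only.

zinc: temperature factor f = +0.038·(-4.8) = -0.1824
  SO₂ term: 0.0129·89.4^0.44·exp(0.046·93-0.1824) = 5.596
  Sd branch = 0.0175·Sd^0.57·e^(0.008·RH+0.085·T) = 2.302 μm/a
  r_corr = 5.596 + 2.302 = 7.898 μm/a
copper: temperature factor f = +0.126·(-4.8) = -0.6048
  SO₂ term: 0.0053·89.4^0.26·exp(0.059·93-0.6048) = 2.249
  Sd branch = 0.01025·Sd^0.27·e^(0.036·RH+0.049·T) = 2.164 μm/a
  r_corr = 2.249 + 2.164 = 4.412 μm/a
Ordering by μm/a: zinc (7.9) > copper (4.41)

zinc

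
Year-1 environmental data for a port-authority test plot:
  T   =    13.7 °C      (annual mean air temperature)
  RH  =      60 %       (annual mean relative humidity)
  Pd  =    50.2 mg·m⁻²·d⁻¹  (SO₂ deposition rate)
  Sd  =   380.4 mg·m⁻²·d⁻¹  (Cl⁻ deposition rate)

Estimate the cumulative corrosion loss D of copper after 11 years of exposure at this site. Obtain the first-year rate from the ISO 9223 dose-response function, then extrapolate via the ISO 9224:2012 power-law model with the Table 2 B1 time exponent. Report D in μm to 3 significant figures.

D(11) = 6.14 μm

copper: T>10 °C ⇒ hinge -0.080·(13.7−10) = -0.2960
  Pd branch = 0.0053·Pd^0.26·e^(0.059·RH+f) = 0.3761 μm/a
  Sd branch = 0.01025·Sd^0.27·e^(0.036·RH+0.049·T) = 0.865 μm/a
  r_corr = 0.3761 + 0.865 = 1.241 μm/a
ISO 9224: D(t) = r_corr · t^b with b = 0.667 (copper, B1)
  D(11) = 1.241 × 11^0.667 = 1.241 × 4.95 = 6.143 μm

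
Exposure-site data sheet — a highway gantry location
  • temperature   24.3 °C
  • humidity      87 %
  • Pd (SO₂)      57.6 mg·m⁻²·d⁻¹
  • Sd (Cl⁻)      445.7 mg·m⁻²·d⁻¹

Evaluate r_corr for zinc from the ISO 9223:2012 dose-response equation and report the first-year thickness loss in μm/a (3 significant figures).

zinc: f(T) = -0.071·(T−10) [T>10 °C] = -1.0153
  Pd branch = 0.0129·Pd^0.44·e^(0.046·RH+f) = 1.522 μm/a
  Cl⁻ term: 0.0175·445.7^0.57·exp(0.008·87+0.085·24.3) = 8.96
  sum: 1.522 + 8.96 → r_corr = 10.48 μm/a

r_corr = 10.5 μm/a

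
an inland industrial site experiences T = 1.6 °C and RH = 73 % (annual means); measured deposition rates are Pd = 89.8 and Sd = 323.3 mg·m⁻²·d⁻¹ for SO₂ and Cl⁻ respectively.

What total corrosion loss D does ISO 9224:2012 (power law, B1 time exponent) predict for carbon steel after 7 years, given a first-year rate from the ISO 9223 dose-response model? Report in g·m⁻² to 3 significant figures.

D(7) = 1.43e+03 g·m⁻²

carbon steel: f(T) = +0.150·(T−10) [T≤10 °C] = -1.2600
  SO₂ term: 1.77·89.8^0.52·exp(0.02·73-1.2600) = 22.41
  Cl⁻ term: 0.102·323.3^0.62·exp(0.033·73+0.04·1.6) = 43.51
  r_corr = 22.41 + 43.51 = 65.92 μm/a
Long-term exponent b (ISO 9224 Table 2, B1) = 0.523
  D(7) = 65.92 × 7^0.523 = 65.92 × 2.767 = 182.4 μm
  Mass loss = 182.4 μm × 7.85 g/cm³ = 1432 g·m⁻²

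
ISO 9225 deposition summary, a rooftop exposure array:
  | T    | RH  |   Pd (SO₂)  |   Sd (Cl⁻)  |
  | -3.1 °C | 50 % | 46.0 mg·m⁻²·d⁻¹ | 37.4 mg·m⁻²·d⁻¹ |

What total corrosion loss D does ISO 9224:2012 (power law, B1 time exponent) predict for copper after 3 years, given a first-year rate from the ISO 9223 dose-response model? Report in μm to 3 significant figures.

copper: T≤10 °C ⇒ hinge +0.126·(-3.1−10) = -1.6506
  SO₂ term: 0.0053·46.0^0.26·exp(0.059·50-1.6506) = 0.05259
  Sd branch = 0.01025·Sd^0.27·e^(0.036·RH+0.049·T) = 0.1416 μm/a
  r_corr = 0.05259 + 0.1416 = 0.1942 μm/a
Long-term exponent b (ISO 9224 Table 2, B1) = 0.667
  D(3) = 0.1942 × 3^0.667 = 0.1942 × 2.081 = 0.4041 μm

D(3) = 0.404 μm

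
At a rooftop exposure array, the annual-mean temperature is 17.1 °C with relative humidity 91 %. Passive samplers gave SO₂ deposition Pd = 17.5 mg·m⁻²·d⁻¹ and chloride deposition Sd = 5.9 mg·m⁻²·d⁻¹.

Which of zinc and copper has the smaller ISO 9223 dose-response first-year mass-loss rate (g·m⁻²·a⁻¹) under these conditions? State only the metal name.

zinc

zinc: T>10 °C ⇒ hinge -0.071·(17.1−10) = -0.5041
  SO₂ term: 0.0129·17.5^0.44·exp(0.046·91-0.5041) = 1.805
  Sd branch = 0.0175·Sd^0.57·e^(0.008·RH+0.085·T) = 0.4264 μm/a
  sum: 1.805 + 0.4264 → r_corr = 2.232 μm/a
  mass loss = 2.232 μm/a × 7.14 g/cm³ = 15.93 g·m⁻²·a⁻¹
copper: temperature factor f = -0.080·(7.1) = -0.5680
  SO₂ term: 0.0053·17.5^0.26·exp(0.059·91-0.5680) = 1.357
  Sd branch = 0.01025·Sd^0.27·e^(0.036·RH+0.049·T) = 1.013 μm/a
  r_corr = 1.357 + 1.013 = 2.37 μm/a
  mass loss = 2.37 μm/a × 8.96 g/cm³ = 21.23 g·m⁻²·a⁻¹
Ordering by g·m⁻²·a⁻¹: copper (21.2) > zinc (15.9)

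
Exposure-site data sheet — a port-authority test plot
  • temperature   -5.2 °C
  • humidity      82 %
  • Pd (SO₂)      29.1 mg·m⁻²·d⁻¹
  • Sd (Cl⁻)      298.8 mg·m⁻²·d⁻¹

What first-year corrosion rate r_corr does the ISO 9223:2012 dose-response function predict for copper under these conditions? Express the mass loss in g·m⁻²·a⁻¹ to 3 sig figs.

r_corr = 8.47 g·m⁻²·a⁻¹

copper: temperature factor f = +0.126·(-15.2) = -1.9152
  SO₂ term: 0.0053·29.1^0.26·exp(0.059·82-1.9152) = 0.2367
  Cl⁻ term: 0.01025·298.8^0.27·exp(0.036·82+0.049·-5.2) = 0.7087
  sum: 0.2367 + 0.7087 → r_corr = 0.9454 μm/a
Convert to mass loss: 0.9454 μm/a × 8.96 g/cm³ = 8.471 g·m⁻²·a⁻¹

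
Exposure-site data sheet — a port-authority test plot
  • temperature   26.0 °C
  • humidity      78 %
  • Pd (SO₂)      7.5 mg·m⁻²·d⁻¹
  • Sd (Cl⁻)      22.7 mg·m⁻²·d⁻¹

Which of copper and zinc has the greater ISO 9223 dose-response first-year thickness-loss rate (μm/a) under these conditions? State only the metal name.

copper: f(T) = -0.080·(T−10) [T>10 °C] = -1.2800
  Pd branch = 0.0053·Pd^0.26·e^(0.059·RH+f) = 0.248 μm/a
  Sd branch = 0.01025·Sd^0.27·e^(0.036·RH+0.049·T) = 1.411 μm/a
  r_corr = 0.248 + 1.411 = 1.659 μm/a
zinc: temperature factor f = -0.071·(16.0) = -1.1360
  SO₂ term: 0.0129·7.5^0.44·exp(0.046·78-1.1360) = 0.3635
  Sd branch = 0.0175·Sd^0.57·e^(0.008·RH+0.085·T) = 1.765 μm/a
  r_corr = 0.3635 + 1.765 = 2.129 μm/a
Ordering by μm/a: zinc (2.13) > copper (1.66)

zinc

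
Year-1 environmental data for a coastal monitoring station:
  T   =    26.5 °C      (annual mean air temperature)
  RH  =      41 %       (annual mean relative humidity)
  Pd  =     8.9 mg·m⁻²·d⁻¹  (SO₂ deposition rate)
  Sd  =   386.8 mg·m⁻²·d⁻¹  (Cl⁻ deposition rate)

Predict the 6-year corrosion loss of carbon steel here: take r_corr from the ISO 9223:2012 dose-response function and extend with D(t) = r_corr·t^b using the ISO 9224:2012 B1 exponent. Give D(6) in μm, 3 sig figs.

carbon steel: f(T) = -0.054·(T−10) [T>10 °C] = -0.8910
  SO₂ term: 1.77·8.9^0.52·exp(0.02·41-0.8910) = 5.138
  Sd branch = 0.102·Sd^0.62·e^(0.033·RH+0.04·T) = 45.79 μm/a
  sum: 5.138 + 45.79 → r_corr = 50.93 μm/a
Power-law: D(6) = r_corr · 6^0.523
  D(6) = 50.93 × 6^0.523 = 50.93 × 2.553 = 130 μm

D(6) = 130 μm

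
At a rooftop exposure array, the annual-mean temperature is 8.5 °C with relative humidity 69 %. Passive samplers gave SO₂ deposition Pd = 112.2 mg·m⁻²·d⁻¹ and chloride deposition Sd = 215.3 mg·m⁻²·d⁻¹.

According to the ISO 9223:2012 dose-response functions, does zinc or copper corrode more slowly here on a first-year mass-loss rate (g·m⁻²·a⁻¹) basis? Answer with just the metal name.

zinc: T≤10 °C ⇒ hinge +0.038·(8.5−10) = -0.0570
  sulphur-dioxide contribution → 2.324 μm/a
  chloride contribution → 1.338 μm/a
  ⇒ r_corr(zinc) = 3.662 μm/a
  mass loss = 3.662 μm/a × 7.14 g/cm³ = 26.15 g·m⁻²·a⁻¹
copper: T≤10 °C ⇒ hinge +0.126·(8.5−10) = -0.1890
  sulphur-dioxide contribution → 0.8774 μm/a
  chloride contribution → 0.7949 μm/a
  total first-year rate 1.672 μm/a
  mass loss = 1.672 μm/a × 8.96 g/cm³ = 14.98 g·m⁻²·a⁻¹
Ordering by g·m⁻²·a⁻¹: zinc (26.1) > copper (15)

copper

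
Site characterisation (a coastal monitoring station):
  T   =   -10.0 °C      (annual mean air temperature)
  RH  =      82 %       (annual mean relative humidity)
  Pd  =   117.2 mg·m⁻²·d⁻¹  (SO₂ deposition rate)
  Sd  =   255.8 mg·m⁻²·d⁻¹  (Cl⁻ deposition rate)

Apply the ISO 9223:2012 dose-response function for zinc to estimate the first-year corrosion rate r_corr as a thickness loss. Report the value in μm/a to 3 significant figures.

r_corr = 2.47 μm/a

zinc: temperature factor f = +0.038·(-20.0) = -0.7600
  sulphur-dioxide contribution → 2.133 μm/a
  chloride contribution → 0.3399 μm/a
  total first-year rate 2.473 μm/a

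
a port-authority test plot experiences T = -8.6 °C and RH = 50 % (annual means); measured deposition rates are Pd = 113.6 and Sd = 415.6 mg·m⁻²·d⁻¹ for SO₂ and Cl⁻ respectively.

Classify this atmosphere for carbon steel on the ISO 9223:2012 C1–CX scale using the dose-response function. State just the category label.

carbon steel: T≤10 °C ⇒ hinge +0.150·(-8.6−10) = -2.7900
  Pd branch = 1.77·Pd^0.52·e^(0.02·RH+f) = 3.462 μm/a
  Sd branch = 0.102·Sd^0.62·e^(0.033·RH+0.04·T) = 15.83 μm/a
  r_corr = 3.462 + 15.83 = 19.29 μm/a
Category bounds: 1.3…25 μm/a bracket r_corr ⇒ C2

C2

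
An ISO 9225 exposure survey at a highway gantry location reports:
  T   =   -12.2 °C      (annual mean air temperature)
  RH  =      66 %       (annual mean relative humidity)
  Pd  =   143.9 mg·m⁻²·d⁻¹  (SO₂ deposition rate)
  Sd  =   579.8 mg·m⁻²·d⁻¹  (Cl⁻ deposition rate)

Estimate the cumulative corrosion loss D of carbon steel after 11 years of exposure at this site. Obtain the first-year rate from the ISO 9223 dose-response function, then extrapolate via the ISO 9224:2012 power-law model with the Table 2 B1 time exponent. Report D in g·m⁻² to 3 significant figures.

carbon steel: T≤10 °C ⇒ hinge +0.150·(-12.2−10) = -3.3300
  Pd branch = 1.77·Pd^0.52·e^(0.02·RH+f) = 3.142 μm/a
  Sd branch = 0.102·Sd^0.62·e^(0.033·RH+0.04·T) = 28.56 μm/a
  r_corr = 3.142 + 28.56 = 31.7 μm/a
ISO 9224: D(t) = r_corr · t^b with b = 0.523 (carbon steel, B1)
  D(11) = 31.7 × 11^0.523 = 31.7 × 3.505 = 111.1 μm
  Mass loss = 111.1 μm × 7.85 g/cm³ = 872.2 g·m⁻²

D(11) = 872 g·m⁻²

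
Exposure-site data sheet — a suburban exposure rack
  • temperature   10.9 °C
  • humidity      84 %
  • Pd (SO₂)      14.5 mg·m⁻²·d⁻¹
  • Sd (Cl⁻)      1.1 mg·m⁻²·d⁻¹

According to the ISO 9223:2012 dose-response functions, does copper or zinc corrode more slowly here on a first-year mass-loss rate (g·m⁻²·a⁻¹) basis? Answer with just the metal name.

zinc

copper: f(T) = -0.080·(T−10) [T>10 °C] = -0.0720
  Pd branch = 0.0053·Pd^0.26·e^(0.059·RH+f) = 1.404 μm/a
  Cl⁻ term: 0.01025·1.1^0.27·exp(0.036·84+0.049·10.9) = 0.3691
  sum: 1.404 + 0.3691 → r_corr = 1.773 μm/a
  mass loss = 1.773 μm/a × 8.96 g/cm³ = 15.89 g·m⁻²·a⁻¹
zinc: T>10 °C ⇒ hinge -0.071·(10.9−10) = -0.0639
  SO₂ term: 0.0129·14.5^0.44·exp(0.046·84-0.0639) = 1.87
  Cl⁻ term: 0.0175·1.1^0.57·exp(0.008·84+0.085·10.9) = 0.09138
  r_corr = 1.87 + 0.09138 = 1.962 μm/a
  mass loss = 1.962 μm/a × 7.14 g/cm³ = 14.01 g·m⁻²·a⁻¹
Ordering by g·m⁻²·a⁻¹: copper (15.9) > zinc (14)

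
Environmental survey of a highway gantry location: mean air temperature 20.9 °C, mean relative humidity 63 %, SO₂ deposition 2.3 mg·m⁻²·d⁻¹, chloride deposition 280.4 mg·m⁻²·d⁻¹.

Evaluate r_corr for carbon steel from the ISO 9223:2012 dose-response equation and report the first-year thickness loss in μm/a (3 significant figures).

r_corr = 67.3 μm/a

carbon steel: f(T) = -0.054·(T−10) [T>10 °C] = -0.5886
  SO₂ term: 1.77·2.3^0.52·exp(0.02·63-0.5886) = 5.341
  Sd branch = 0.102·Sd^0.62·e^(0.033·RH+0.04·T) = 61.97 μm/a
  sum: 5.341 + 61.97 → r_corr = 67.31 μm/a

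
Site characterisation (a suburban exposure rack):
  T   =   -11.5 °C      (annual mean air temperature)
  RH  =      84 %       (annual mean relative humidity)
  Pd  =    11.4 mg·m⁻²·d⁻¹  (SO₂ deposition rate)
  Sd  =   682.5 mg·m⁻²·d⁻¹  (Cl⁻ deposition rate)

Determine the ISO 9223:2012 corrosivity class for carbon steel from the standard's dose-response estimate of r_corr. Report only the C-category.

carbon steel: temperature factor f = +0.150·(-21.5) = -3.2250
  Pd branch = 1.77·Pd^0.52·e^(0.02·RH+f) = 1.338 μm/a
  Cl⁻ term: 0.102·682.5^0.62·exp(0.033·84+0.04·-11.5) = 58.86
  sum: 1.338 + 58.86 → r_corr = 60.2 μm/a
Category bounds: 50…80 μm/a bracket r_corr ⇒ C4

C4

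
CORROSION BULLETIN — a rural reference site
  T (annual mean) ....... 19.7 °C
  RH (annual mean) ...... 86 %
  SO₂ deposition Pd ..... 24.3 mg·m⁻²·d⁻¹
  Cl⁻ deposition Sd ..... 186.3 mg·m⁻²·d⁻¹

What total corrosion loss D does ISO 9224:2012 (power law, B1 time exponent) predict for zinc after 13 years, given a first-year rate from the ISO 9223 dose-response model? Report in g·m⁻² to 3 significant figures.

D(13) = 289 g·m⁻²

zinc: temperature factor f = -0.071·(9.7) = -0.6887
  Pd branch = 0.0129·Pd^0.44·e^(0.046·RH+f) = 1.378 μm/a
  Cl⁻ term: 0.0175·186.3^0.57·exp(0.008·86+0.085·19.7) = 3.657
  r_corr = 1.378 + 3.657 = 5.035 μm/a
Long-term exponent b (ISO 9224 Table 2, B1) = 0.813
  D(13) = 5.035 × 13^0.813 = 5.035 × 8.047 = 40.51 μm
  Mass loss = 40.51 μm × 7.14 g/cm³ = 289.3 g·m⁻²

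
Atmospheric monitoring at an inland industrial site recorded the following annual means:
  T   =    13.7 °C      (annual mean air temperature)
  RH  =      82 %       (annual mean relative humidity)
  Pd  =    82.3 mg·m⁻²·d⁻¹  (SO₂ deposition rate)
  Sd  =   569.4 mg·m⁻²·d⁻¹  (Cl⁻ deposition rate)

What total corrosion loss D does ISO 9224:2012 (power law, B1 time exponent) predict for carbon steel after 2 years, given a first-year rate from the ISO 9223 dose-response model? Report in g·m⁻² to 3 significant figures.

D(2) = 2.36e+03 g·m⁻²

carbon steel: f(T) = -0.054·(T−10) [T>10 °C] = -0.1998
  SO₂ term: 1.77·82.3^0.52·exp(0.02·82-0.1998) = 74.04
  Cl⁻ term: 0.102·569.4^0.62·exp(0.033·82+0.04·13.7) = 134.9
  sum: 74.04 + 134.9 → r_corr = 209 μm/a
Long-term exponent b (ISO 9224 Table 2, B1) = 0.523
  D(2) = 209 × 2^0.523 = 209 × 1.437 = 300.3 μm
  Mass loss = 300.3 μm × 7.85 g/cm³ = 2357 g·m⁻²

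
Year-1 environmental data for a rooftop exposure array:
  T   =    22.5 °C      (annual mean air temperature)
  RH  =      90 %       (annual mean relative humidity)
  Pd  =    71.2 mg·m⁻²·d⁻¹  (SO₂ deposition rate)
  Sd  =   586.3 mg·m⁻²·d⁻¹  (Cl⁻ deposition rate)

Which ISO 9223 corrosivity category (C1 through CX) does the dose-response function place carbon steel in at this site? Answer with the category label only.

CX

carbon steel: T>10 °C ⇒ hinge -0.054·(22.5−10) = -0.6750
  SO₂ term: 1.77·71.2^0.52·exp(0.02·90-0.6750) = 50.1
  Cl⁻ term: 0.102·586.3^0.62·exp(0.033·90+0.04·22.5) = 254.4
  r_corr = 50.1 + 254.4 = 304.5 μm/a
ISO 9223 Table 2 (carbon steel): 200 < 305 ≤ 700 μm/a ⇒ CX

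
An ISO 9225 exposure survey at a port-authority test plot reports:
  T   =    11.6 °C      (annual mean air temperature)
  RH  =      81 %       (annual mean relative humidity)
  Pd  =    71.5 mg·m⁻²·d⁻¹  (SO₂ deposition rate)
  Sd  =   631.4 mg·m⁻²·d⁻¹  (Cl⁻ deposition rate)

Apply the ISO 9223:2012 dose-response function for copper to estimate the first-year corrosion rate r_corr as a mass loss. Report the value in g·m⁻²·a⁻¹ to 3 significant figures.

copper: T>10 °C ⇒ hinge -0.080·(11.6−10) = -0.1280
  Pd branch = 0.0053·Pd^0.26·e^(0.059·RH+f) = 1.684 μm/a
  Sd branch = 0.01025·Sd^0.27·e^(0.036·RH+0.049·T) = 1.906 μm/a
  sum: 1.684 + 1.906 → r_corr = 3.59 μm/a
Convert to mass loss: 3.59 μm/a × 8.96 g/cm³ = 32.16 g·m⁻²·a⁻¹

r_corr = 32.2 g·m⁻²·a⁻¹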